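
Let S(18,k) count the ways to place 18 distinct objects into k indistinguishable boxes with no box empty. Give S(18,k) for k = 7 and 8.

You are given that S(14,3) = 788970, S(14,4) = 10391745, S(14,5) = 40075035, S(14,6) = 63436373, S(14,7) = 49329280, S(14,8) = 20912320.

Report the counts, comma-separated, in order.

197462483400, 189036065010

@15  (15,4):10391745·4+788970→42355950, (15,5):40075035·5+10391745→210766920, (15,6):63436373·6+40075035→420693273, (15,7):49329280·7+63436373→408741333, (15,8):20912320·8+49329280→216627840
@16  (16,5):210766920·5+42355950→1096190550, (16,6):420693273·6+210766920→2734926558, (16,7):408741333·7+420693273→3281882604, (16,8):216627840·8+408741333→2141764053
@17  (17,6):2734926558·6+1096190550→17505749898, (17,7):3281882604·7+2734926558→25708104786, (17,8):2141764053·8+3281882604→20415995028
@18  (18,7):25708104786·7+17505749898→197462483400, (18,8):20415995028·8+25708104786→189036065010
Read S(18,7) = 197462483400, S(18,8) = 189036065010.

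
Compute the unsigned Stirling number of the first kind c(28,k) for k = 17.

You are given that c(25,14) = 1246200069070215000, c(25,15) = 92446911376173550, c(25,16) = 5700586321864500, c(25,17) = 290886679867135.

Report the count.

25117208862499312650

@26  (26,15):92446911376173550·25+1246200069070215000→3557372853474553750, (26,16):5700586321864500·25+92446911376173550→234961569422786050, (26,17):290886679867135·25+5700586321864500→12972753318542875
@27  (27,16):234961569422786050·26+3557372853474553750→9666373658466991050, (27,17):12972753318542875·26+234961569422786050→572253155704900800
@28  (28,17):572253155704900800·27+9666373658466991050→25117208862499312650
Read c(28,17) = 25117208862499312650.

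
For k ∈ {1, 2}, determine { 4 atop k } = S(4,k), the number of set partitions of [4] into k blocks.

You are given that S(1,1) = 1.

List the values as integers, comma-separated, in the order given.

i=2: T(2,1)=0+1·1=1 | T(2,2)=1+2·0=1
i=3: T(3,1)=0+1·1=1 | T(3,2)=1+2·1=3
i=4: T(4,1)=0+1·1=1 | T(4,2)=1+2·3=7
Read S(4,1) = 1, S(4,2) = 7.

1, 7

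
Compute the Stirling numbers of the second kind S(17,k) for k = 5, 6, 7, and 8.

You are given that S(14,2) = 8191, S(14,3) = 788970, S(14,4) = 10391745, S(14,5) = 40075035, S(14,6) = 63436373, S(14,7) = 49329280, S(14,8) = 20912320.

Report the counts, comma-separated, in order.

row 15: T[15][3]=3·788970+8191=2375101  T[15][4]=4·10391745+788970=42355950  T[15][5]=5·40075035+10391745=210766920  T[15][6]=6·63436373+40075035=420693273  T[15][7]=7·49329280+63436373=408741333  T[15][8]=8·20912320+49329280=216627840
row 16: T[16][4]=4·42355950+2375101=171798901  T[16][5]=5·210766920+42355950=1096190550  T[16][6]=6·420693273+210766920=2734926558  T[16][7]=7·408741333+420693273=3281882604  T[16][8]=8·216627840+408741333=2141764053
row 17: T[17][5]=5·1096190550+171798901=5652751651  T[17][6]=6·2734926558+1096190550=17505749898  T[17][7]=7·3281882604+2734926558=25708104786  T[17][8]=8·2141764053+3281882604=20415995028
Read S(17,5) = 5652751651, S(17,6) = 17505749898, S(17,7) = 25708104786, S(17,8) = 20415995028.

5652751651, 17505749898, 25708104786, 20415995028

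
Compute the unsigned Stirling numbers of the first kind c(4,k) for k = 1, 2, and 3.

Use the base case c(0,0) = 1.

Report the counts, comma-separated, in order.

row 1: T[1][1]=0·0+1=1
row 2: T[2][1]=1·1+0=1  T[2][2]=1·0+1=1
row 3: T[3][1]=2·1+0=2  T[3][2]=2·1+1=3  T[3][3]=2·0+1=1
row 4: T[4][1]=3·2+0=6  T[4][2]=3·3+2=11  T[4][3]=3·1+3=6
Read c(4,1) = 6, c(4,2) = 11, c(4,3) = 6.

6, 11, 6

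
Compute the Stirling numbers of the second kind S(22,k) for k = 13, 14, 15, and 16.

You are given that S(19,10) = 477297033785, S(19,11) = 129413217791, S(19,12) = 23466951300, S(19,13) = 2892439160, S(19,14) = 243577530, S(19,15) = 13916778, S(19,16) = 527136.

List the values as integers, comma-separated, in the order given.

22496861868481, 3295165281331, 345615943200, 26046574004

r20: T_20,11=11×129413217791+477297033785=1900842429486; T_20,12=12×23466951300+129413217791=411016633391; T_20,13=13×2892439160+23466951300=61068660380; T_20,14=14×243577530+2892439160=6302524580; T_20,15=15×13916778+243577530=452329200; T_20,16=16×527136+13916778=22350954
r21: T_21,12=12×411016633391+1900842429486=6833042030178; T_21,13=13×61068660380+411016633391=1204909218331; T_21,14=14×6302524580+61068660380=149304004500; T_21,15=15×452329200+6302524580=13087462580; T_21,16=16×22350954+452329200=809944464
r22: T_22,13=13×1204909218331+6833042030178=22496861868481; T_22,14=14×149304004500+1204909218331=3295165281331; T_22,15=15×13087462580+149304004500=345615943200; T_22,16=16×809944464+13087462580=26046574004
Read S(22,13) = 22496861868481, S(22,14) = 3295165281331, S(22,15) = 345615943200, S(22,16) = 26046574004.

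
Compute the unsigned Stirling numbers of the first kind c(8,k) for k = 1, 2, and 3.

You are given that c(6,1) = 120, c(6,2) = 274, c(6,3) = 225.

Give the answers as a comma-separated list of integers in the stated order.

5040, 13068, 13132

[7] T[7,1]:6*120+0=720 · T[7,2]:6*274+120=1764 · T[7,3]:6*225+274=1624
[8] T[8,1]:7*720+0=5040 · T[8,2]:7*1764+720=13068 · T[8,3]:7*1624+1764=13132
Read c(8,1) = 5040, c(8,2) = 13068, c(8,3) = 13132.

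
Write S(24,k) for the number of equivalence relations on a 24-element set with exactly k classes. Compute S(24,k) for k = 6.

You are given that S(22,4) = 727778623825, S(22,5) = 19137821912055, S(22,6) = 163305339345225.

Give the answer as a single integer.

6090236036084530

r23: T_23,5=5×19137821912055+727778623825=96416888184100; T_23,6=6×163305339345225+19137821912055=998969857983405
r24: T_24,6=6×998969857983405+96416888184100=6090236036084530
Read S(24,6) = 6090236036084530.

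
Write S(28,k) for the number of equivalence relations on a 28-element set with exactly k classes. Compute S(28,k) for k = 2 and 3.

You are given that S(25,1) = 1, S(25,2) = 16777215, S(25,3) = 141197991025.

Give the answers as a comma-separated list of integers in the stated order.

134217727, 3812664524766

[26] T[26,1]:1*1+0=1 · T[26,2]:2*16777215+1=33554431 · T[26,3]:3*141197991025+16777215=423610750290
[27] T[27,1]:1*1+0=1 · T[27,2]:2*33554431+1=67108863 · T[27,3]:3*423610750290+33554431=1270865805301
[28] T[28,2]:2*67108863+1=134217727 · T[28,3]:3*1270865805301+67108863=3812664524766
Read S(28,2) = 134217727, S(28,3) = 3812664524766.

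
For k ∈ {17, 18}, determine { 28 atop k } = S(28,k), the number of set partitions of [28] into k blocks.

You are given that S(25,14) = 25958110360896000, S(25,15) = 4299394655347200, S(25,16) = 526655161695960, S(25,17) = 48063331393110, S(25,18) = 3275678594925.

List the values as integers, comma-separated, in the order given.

[26] T[26,15]:15*4299394655347200+25958110360896000=90449030191104000 · T[26,16]:16*526655161695960+4299394655347200=12725877242482560 · T[26,17]:17*48063331393110+526655161695960=1343731795378830 · T[26,18]:18*3275678594925+48063331393110=107025546101760
[27] T[27,16]:16*12725877242482560+90449030191104000=294063066070824960 · T[27,17]:17*1343731795378830+12725877242482560=35569317763922670 · T[27,18]:18*107025546101760+1343731795378830=3270191625210510
[28] T[28,17]:17*35569317763922670+294063066070824960=898741468057510350 · T[28,18]:18*3270191625210510+35569317763922670=94432767017711850
Read S(28,17) = 898741468057510350, S(28,18) = 94432767017711850.

898741468057510350, 94432767017711850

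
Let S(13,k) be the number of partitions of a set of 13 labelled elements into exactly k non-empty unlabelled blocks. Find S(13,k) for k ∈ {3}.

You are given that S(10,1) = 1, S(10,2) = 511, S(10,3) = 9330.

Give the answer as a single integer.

[11] T[11,1]:1*1+0=1 · T[11,2]:2*511+1=1023 · T[11,3]:3*9330+511=28501
[12] T[12,2]:2*1023+1=2047 · T[12,3]:3*28501+1023=86526
[13] T[13,3]:3*86526+2047=261625
Read S(13,3) = 261625.

261625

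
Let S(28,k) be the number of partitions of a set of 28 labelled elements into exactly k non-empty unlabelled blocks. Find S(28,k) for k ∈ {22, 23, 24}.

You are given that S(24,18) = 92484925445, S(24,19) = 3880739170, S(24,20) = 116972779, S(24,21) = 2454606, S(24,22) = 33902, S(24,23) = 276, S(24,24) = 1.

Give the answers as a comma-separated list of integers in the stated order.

i=25: T(25,19)=92484925445+19·3880739170=166218969675 | T(25,20)=3880739170+20·116972779=6220194750 | T(25,21)=116972779+21·2454606=168519505 | T(25,22)=2454606+22·33902=3200450 | T(25,23)=33902+23·276=40250 | T(25,24)=276+24·1=300
i=26: T(26,20)=166218969675+20·6220194750=290622864675 | T(26,21)=6220194750+21·168519505=9759104355 | T(26,22)=168519505+22·3200450=238929405 | T(26,23)=3200450+23·40250=4126200 | T(26,24)=40250+24·300=47450
i=27: T(27,21)=290622864675+21·9759104355=495564056130 | T(27,22)=9759104355+22·238929405=15015551265 | T(27,23)=238929405+23·4126200=333832005 | T(27,24)=4126200+24·47450=5265000
i=28: T(28,22)=495564056130+22·15015551265=825906183960 | T(28,23)=15015551265+23·333832005=22693687380 | T(28,24)=333832005+24·5265000=460192005
Read S(28,22) = 825906183960, S(28,23) = 22693687380, S(28,24) = 460192005.

825906183960, 22693687380, 460192005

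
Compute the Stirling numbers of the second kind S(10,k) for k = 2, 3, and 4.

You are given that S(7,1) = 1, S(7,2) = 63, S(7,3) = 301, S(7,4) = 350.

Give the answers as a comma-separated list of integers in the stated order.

511, 9330, 34105

row 8: T[8][1]=1·1+0=1  T[8][2]=2·63+1=127  T[8][3]=3·301+63=966  T[8][4]=4·350+301=1701
row 9: T[9][1]=1·1+0=1  T[9][2]=2·127+1=255  T[9][3]=3·966+127=3025  T[9][4]=4·1701+966=7770
row 10: T[10][2]=2·255+1=511  T[10][3]=3·3025+255=9330  T[10][4]=4·7770+3025=34105
Read S(10,2) = 511, S(10,3) = 9330, S(10,4) = 34105.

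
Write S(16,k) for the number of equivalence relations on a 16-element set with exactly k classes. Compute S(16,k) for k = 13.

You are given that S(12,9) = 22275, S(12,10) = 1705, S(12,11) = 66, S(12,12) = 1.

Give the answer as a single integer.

165620

row 13: T[13][10]=10·1705+22275=39325  T[13][11]=11·66+1705=2431  T[13][12]=12·1+66=78  T[13][13]=13·0+1=1
row 14: T[14][11]=11·2431+39325=66066  T[14][12]=12·78+2431=3367  T[14][13]=13·1+78=91
row 15: T[15][12]=12·3367+66066=106470  T[15][13]=13·91+3367=4550
row 16: T[16][13]=13·4550+106470=165620
Read S(16,13) = 165620.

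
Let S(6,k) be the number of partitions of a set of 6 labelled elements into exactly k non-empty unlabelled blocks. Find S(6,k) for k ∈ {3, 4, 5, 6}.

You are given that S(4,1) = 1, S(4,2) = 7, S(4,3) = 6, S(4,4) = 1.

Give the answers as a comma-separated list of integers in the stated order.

@5  (5,2):7·2+1→15, (5,3):6·3+7→25, (5,4):1·4+6→10, (5,5):0·5+1→1
@6  (6,3):25·3+15→90, (6,4):10·4+25→65, (6,5):1·5+10→15, (6,6):0·6+1→1
Read S(6,3) = 90, S(6,4) = 65, S(6,5) = 15, S(6,6) = 1.

90, 65, 15, 1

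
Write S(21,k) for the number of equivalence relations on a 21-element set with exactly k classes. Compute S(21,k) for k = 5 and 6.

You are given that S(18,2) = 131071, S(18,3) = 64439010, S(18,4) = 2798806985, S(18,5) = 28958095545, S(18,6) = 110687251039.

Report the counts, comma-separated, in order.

3791262568401, 26585679462804

i=19: T(19,3)=131071+3·64439010=193448101 | T(19,4)=64439010+4·2798806985=11259666950 | T(19,5)=2798806985+5·28958095545=147589284710 | T(19,6)=28958095545+6·110687251039=693081601779
i=20: T(20,4)=193448101+4·11259666950=45232115901 | T(20,5)=11259666950+5·147589284710=749206090500 | T(20,6)=147589284710+6·693081601779=4306078895384
i=21: T(21,5)=45232115901+5·749206090500=3791262568401 | T(21,6)=749206090500+6·4306078895384=26585679462804
Read S(21,5) = 3791262568401, S(21,6) = 26585679462804.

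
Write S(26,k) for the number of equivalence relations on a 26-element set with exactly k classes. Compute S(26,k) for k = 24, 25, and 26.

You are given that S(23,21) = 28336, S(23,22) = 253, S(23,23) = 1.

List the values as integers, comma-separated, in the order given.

row 24: T[24][22]=22·253+28336=33902  T[24][23]=23·1+253=276  T[24][24]=24·0+1=1
row 25: T[25][23]=23·276+33902=40250  T[25][24]=24·1+276=300  T[25][25]=25·0+1=1
row 26: T[26][24]=24·300+40250=47450  T[26][25]=25·1+300=325  T[26][26]=26·0+1=1
Read S(26,24) = 47450, S(26,25) = 325, S(26,26) = 1.

47450, 325, 1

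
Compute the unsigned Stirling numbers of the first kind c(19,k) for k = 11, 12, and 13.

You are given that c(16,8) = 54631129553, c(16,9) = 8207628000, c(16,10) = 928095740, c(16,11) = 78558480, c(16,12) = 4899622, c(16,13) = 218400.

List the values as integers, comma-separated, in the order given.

1661573386473, 147560703732, 10246937272

[17] T[17,9]:16*8207628000+54631129553=185953177553 · T[17,10]:16*928095740+8207628000=23057159840 · T[17,11]:16*78558480+928095740=2185031420 · T[17,12]:16*4899622+78558480=156952432 · T[17,13]:16*218400+4899622=8394022
[18] T[18,10]:17*23057159840+185953177553=577924894833 · T[18,11]:17*2185031420+23057159840=60202693980 · T[18,12]:17*156952432+2185031420=4853222764 · T[18,13]:17*8394022+156952432=299650806
[19] T[19,11]:18*60202693980+577924894833=1661573386473 · T[19,12]:18*4853222764+60202693980=147560703732 · T[19,13]:18*299650806+4853222764=10246937272
Read c(19,11) = 1661573386473, c(19,12) = 147560703732, c(19,13) = 10246937272.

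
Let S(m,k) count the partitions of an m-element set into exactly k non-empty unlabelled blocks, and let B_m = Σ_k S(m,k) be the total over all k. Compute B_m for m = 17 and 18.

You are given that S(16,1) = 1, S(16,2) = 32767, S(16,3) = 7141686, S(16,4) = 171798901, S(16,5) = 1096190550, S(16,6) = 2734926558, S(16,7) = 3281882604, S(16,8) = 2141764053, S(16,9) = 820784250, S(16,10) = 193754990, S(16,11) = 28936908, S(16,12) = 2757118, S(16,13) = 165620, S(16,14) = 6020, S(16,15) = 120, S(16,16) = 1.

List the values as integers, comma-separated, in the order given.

i=17: T(17,1)=0+1·1=1 | T(17,2)=1+2·32767=65535 | T(17,3)=32767+3·7141686=21457825 | T(17,4)=7141686+4·171798901=694337290 | T(17,5)=171798901+5·1096190550=5652751651 | T(17,6)=1096190550+6·2734926558=17505749898 | T(17,7)=2734926558+7·3281882604=25708104786 | T(17,8)=3281882604+8·2141764053=20415995028 | T(17,9)=2141764053+9·820784250=9528822303 | T(17,10)=820784250+10·193754990=2758334150 | T(17,11)=193754990+11·28936908=512060978 | T(17,12)=28936908+12·2757118=62022324 | T(17,13)=2757118+13·165620=4910178 | T(17,14)=165620+14·6020=249900 | T(17,15)=6020+15·120=7820 | T(17,16)=120+16·1=136 | T(17,17)=1+17·0=1
i=18: T(18,1)=0+1·1=1 | T(18,2)=1+2·65535=131071 | T(18,3)=65535+3·21457825=64439010 | T(18,4)=21457825+4·694337290=2798806985 | T(18,5)=694337290+5·5652751651=28958095545 | T(18,6)=5652751651+6·17505749898=110687251039 | T(18,7)=17505749898+7·25708104786=197462483400 | T(18,8)=25708104786+8·20415995028=189036065010 | T(18,9)=20415995028+9·9528822303=106175395755 | T(18,10)=9528822303+10·2758334150=37112163803 | T(18,11)=2758334150+11·512060978=8391004908 | T(18,12)=512060978+12·62022324=1256328866 | T(18,13)=62022324+13·4910178=125854638 | T(18,14)=4910178+14·249900=8408778 | T(18,15)=249900+15·7820=367200 | T(18,16)=7820+16·136=9996 | T(18,17)=136+17·1=153 | T(18,18)=1+18·0=1
B_17 = ΣS(17,k) = 1+65535+21457825+694337290+5652751651+17505749898+25708104786+20415995028+9528822303+2758334150+512060978+62022324+4910178+249900+7820+136+1 = 82864869804
B_18 = ΣS(18,k) = 1+131071+64439010+2798806985+28958095545+110687251039+197462483400+189036065010+106175395755+37112163803+8391004908+1256328866+125854638+8408778+367200+9996+153+1 = 682076806159

82864869804, 682076806159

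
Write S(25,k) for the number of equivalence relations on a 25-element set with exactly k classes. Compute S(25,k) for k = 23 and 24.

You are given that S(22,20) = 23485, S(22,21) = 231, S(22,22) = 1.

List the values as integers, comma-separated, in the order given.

i=23: T(23,21)=23485+21·231=28336 | T(23,22)=231+22·1=253 | T(23,23)=1+23·0=1
i=24: T(24,22)=28336+22·253=33902 | T(24,23)=253+23·1=276 | T(24,24)=1+24·0=1
i=25: T(25,23)=33902+23·276=40250 | T(25,24)=276+24·1=300
Read S(25,23) = 40250, S(25,24) = 300.

40250, 300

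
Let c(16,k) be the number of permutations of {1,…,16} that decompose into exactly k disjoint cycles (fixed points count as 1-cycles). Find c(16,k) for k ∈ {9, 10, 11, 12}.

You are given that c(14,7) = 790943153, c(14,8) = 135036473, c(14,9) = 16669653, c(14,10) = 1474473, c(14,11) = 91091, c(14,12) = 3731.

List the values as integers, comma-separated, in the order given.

8207628000, 928095740, 78558480, 4899622

@15  (15,8):135036473·14+790943153→2681453775, (15,9):16669653·14+135036473→368411615, (15,10):1474473·14+16669653→37312275, (15,11):91091·14+1474473→2749747, (15,12):3731·14+91091→143325
@16  (16,9):368411615·15+2681453775→8207628000, (16,10):37312275·15+368411615→928095740, (16,11):2749747·15+37312275→78558480, (16,12):143325·15+2749747→4899622
Read c(16,9) = 8207628000, c(16,10) = 928095740, c(16,11) = 78558480, c(16,12) = 4899622.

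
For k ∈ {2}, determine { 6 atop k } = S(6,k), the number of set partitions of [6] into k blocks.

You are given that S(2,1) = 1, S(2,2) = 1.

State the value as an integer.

31

r3: T_3,1=1×1+0=1; T_3,2=2×1+1=3
r4: T_4,1=1×1+0=1; T_4,2=2×3+1=7
r5: T_5,1=1×1+0=1; T_5,2=2×7+1=15
r6: T_6,2=2×15+1=31
Read S(6,2) = 31.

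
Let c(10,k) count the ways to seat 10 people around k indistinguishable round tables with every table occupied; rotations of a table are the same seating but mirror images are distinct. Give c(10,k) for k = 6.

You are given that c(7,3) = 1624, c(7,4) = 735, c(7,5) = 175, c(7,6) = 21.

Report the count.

@8  (8,4):735·7+1624→6769, (8,5):175·7+735→1960, (8,6):21·7+175→322
@9  (9,5):1960·8+6769→22449, (9,6):322·8+1960→4536
@10  (10,6):4536·9+22449→63273
Read c(10,6) = 63273.

63273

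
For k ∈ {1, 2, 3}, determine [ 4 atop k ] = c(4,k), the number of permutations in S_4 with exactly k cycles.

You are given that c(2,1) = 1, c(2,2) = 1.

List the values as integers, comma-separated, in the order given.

6, 11, 6

i=3: T(3,1)=0+2·1=2 | T(3,2)=1+2·1=3 | T(3,3)=1+2·0=1
i=4: T(4,1)=0+3·2=6 | T(4,2)=2+3·3=11 | T(4,3)=3+3·1=6
Read c(4,1) = 6, c(4,2) = 11, c(4,3) = 6.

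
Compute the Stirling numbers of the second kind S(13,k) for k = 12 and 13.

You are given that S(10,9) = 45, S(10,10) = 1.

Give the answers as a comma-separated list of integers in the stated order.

78, 1

r11: T_11,10=10×1+45=55; T_11,11=11×0+1=1
r12: T_12,11=11×1+55=66; T_12,12=12×0+1=1
r13: T_13,12=12×1+66=78; T_13,13=13×0+1=1
Read S(13,12) = 78, S(13,13) = 1.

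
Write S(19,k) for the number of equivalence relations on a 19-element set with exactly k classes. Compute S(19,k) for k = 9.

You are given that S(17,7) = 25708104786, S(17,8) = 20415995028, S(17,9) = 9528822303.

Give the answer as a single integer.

1144614626805

i=18: T(18,8)=25708104786+8·20415995028=189036065010 | T(18,9)=20415995028+9·9528822303=106175395755
i=19: T(19,9)=189036065010+9·106175395755=1144614626805
Read S(19,9) = 1144614626805.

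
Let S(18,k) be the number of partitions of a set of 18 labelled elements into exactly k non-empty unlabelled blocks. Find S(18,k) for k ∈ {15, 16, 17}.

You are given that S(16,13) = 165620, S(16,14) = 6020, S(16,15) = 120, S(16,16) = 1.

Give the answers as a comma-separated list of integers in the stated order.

367200, 9996, 153

@17  (17,14):6020·14+165620→249900, (17,15):120·15+6020→7820, (17,16):1·16+120→136, (17,17):0·17+1→1
@18  (18,15):7820·15+249900→367200, (18,16):136·16+7820→9996, (18,17):1·17+136→153
Read S(18,15) = 367200, S(18,16) = 9996, S(18,17) = 153.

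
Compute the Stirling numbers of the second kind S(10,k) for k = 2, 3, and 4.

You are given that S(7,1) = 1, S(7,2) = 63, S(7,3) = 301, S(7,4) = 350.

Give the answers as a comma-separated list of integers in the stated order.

@8  (8,1):1·1+0→1, (8,2):63·2+1→127, (8,3):301·3+63→966, (8,4):350·4+301→1701
@9  (9,1):1·1+0→1, (9,2):127·2+1→255, (9,3):966·3+127→3025, (9,4):1701·4+966→7770
@10  (10,2):255·2+1→511, (10,3):3025·3+255→9330, (10,4):7770·4+3025→34105
Read S(10,2) = 511, S(10,3) = 9330, S(10,4) = 34105.

511, 9330, 34105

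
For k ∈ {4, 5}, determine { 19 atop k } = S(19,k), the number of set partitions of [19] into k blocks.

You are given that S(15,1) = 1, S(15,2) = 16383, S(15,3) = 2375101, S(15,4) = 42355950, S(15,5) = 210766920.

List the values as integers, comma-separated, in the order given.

11259666950, 147589284710

[16] T[16,1]:1*1+0=1 · T[16,2]:2*16383+1=32767 · T[16,3]:3*2375101+16383=7141686 · T[16,4]:4*42355950+2375101=171798901 · T[16,5]:5*210766920+42355950=1096190550
[17] T[17,2]:2*32767+1=65535 · T[17,3]:3*7141686+32767=21457825 · T[17,4]:4*171798901+7141686=694337290 · T[17,5]:5*1096190550+171798901=5652751651
[18] T[18,3]:3*21457825+65535=64439010 · T[18,4]:4*694337290+21457825=2798806985 · T[18,5]:5*5652751651+694337290=28958095545
[19] T[19,4]:4*2798806985+64439010=11259666950 · T[19,5]:5*28958095545+2798806985=147589284710
Read S(19,4) = 11259666950, S(19,5) = 147589284710.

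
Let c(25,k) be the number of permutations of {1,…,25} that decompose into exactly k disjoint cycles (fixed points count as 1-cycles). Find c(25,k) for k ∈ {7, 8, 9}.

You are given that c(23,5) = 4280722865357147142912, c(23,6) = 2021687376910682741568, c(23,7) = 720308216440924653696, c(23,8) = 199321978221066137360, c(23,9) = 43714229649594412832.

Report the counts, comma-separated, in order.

@24  (24,6):2021687376910682741568·23+4280722865357147142912→50779532534302850198976, (24,7):720308216440924653696·23+2021687376910682741568→18588776355051949776576, (24,8):199321978221066137360·23+720308216440924653696→5304713715525445812976, (24,9):43714229649594412832·23+199321978221066137360→1204749260161737632496
@25  (25,7):18588776355051949776576·24+50779532534302850198976→496910165055549644836800, (25,8):5304713715525445812976·24+18588776355051949776576→145901905527662649288000, (25,9):1204749260161737632496·24+5304713715525445812976→34218695959407148992880
Read c(25,7) = 496910165055549644836800, c(25,8) = 145901905527662649288000, c(25,9) = 34218695959407148992880.

496910165055549644836800, 145901905527662649288000, 34218695959407148992880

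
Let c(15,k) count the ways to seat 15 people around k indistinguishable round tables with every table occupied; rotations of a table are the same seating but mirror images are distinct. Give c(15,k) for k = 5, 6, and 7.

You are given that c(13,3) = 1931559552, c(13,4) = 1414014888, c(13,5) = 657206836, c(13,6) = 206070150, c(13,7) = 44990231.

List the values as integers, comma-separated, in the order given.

[14] T[14,4]:13*1414014888+1931559552=20313753096 · T[14,5]:13*657206836+1414014888=9957703756 · T[14,6]:13*206070150+657206836=3336118786 · T[14,7]:13*44990231+206070150=790943153
[15] T[15,5]:14*9957703756+20313753096=159721605680 · T[15,6]:14*3336118786+9957703756=56663366760 · T[15,7]:14*790943153+3336118786=14409322928
Read c(15,5) = 159721605680, c(15,6) = 56663366760, c(15,7) = 14409322928.

159721605680, 56663366760, 14409322928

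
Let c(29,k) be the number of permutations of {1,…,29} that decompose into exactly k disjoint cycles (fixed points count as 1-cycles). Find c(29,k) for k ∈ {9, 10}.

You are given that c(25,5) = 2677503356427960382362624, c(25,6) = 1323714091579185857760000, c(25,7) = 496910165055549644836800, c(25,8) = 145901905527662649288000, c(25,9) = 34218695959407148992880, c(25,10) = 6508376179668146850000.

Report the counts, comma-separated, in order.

29891934088703915048808047424, 6409259592413089839517170080

[26] T[26,6]:25*1323714091579185857760000+2677503356427960382362624=35770355645907606826362624 · T[26,7]:25*496910165055549644836800+1323714091579185857760000=13746468217967926978680000 · T[26,8]:25*145901905527662649288000+496910165055549644836800=4144457803247115877036800 · T[26,9]:25*34218695959407148992880+145901905527662649288000=1001369304512841374110000 · T[26,10]:25*6508376179668146850000+34218695959407148992880=196928100451110820242880
[27] T[27,7]:26*13746468217967926978680000+35770355645907606826362624=393178529313073708272042624 · T[27,8]:26*4144457803247115877036800+13746468217967926978680000=121502371102392939781636800 · T[27,9]:26*1001369304512841374110000+4144457803247115877036800=30180059720580991603896800 · T[27,10]:26*196928100451110820242880+1001369304512841374110000=6121499916241722700424880
[28] T[28,8]:27*121502371102392939781636800+393178529313073708272042624=3673742549077683082376236224 · T[28,9]:27*30180059720580991603896800+121502371102392939781636800=936363983558079713086850400 · T[28,10]:27*6121499916241722700424880+30180059720580991603896800=195460557459107504515368560
[29] T[29,9]:28*936363983558079713086850400+3673742549077683082376236224=29891934088703915048808047424 · T[29,10]:28*195460557459107504515368560+936363983558079713086850400=6409259592413089839517170080
Read c(29,9) = 29891934088703915048808047424, c(29,10) = 6409259592413089839517170080.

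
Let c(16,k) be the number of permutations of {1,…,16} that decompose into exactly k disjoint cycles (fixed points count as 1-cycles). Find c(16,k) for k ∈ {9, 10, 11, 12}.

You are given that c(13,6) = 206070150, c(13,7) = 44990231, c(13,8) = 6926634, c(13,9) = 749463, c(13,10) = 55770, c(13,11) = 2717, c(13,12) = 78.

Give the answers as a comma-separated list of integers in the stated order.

[14] T[14,7]:13*44990231+206070150=790943153 · T[14,8]:13*6926634+44990231=135036473 · T[14,9]:13*749463+6926634=16669653 · T[14,10]:13*55770+749463=1474473 · T[14,11]:13*2717+55770=91091 · T[14,12]:13*78+2717=3731
[15] T[15,8]:14*135036473+790943153=2681453775 · T[15,9]:14*16669653+135036473=368411615 · T[15,10]:14*1474473+16669653=37312275 · T[15,11]:14*91091+1474473=2749747 · T[15,12]:14*3731+91091=143325
[16] T[16,9]:15*368411615+2681453775=8207628000 · T[16,10]:15*37312275+368411615=928095740 · T[16,11]:15*2749747+37312275=78558480 · T[16,12]:15*143325+2749747=4899622
Read c(16,9) = 8207628000, c(16,10) = 928095740, c(16,11) = 78558480, c(16,12) = 4899622.

8207628000, 928095740, 78558480, 4899622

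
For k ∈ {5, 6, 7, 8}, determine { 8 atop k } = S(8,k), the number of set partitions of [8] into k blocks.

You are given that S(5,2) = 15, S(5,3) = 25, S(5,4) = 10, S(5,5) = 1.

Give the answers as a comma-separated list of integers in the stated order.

1050, 266, 28, 1

[6] T[6,3]:3*25+15=90 · T[6,4]:4*10+25=65 · T[6,5]:5*1+10=15 · T[6,6]:6*0+1=1
[7] T[7,4]:4*65+90=350 · T[7,5]:5*15+65=140 · T[7,6]:6*1+15=21 · T[7,7]:7*0+1=1
[8] T[8,5]:5*140+350=1050 · T[8,6]:6*21+140=266 · T[8,7]:7*1+21=28 · T[8,8]:8*0+1=1
Read S(8,5) = 1050, S(8,6) = 266, S(8,7) = 28, S(8,8) = 1.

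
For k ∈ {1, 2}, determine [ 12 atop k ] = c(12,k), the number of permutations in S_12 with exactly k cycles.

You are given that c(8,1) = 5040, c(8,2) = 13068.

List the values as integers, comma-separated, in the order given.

row 9: T[9][1]=8·5040+0=40320  T[9][2]=8·13068+5040=109584
row 10: T[10][1]=9·40320+0=362880  T[10][2]=9·109584+40320=1026576
row 11: T[11][1]=10·362880+0=3628800  T[11][2]=10·1026576+362880=10628640
row 12: T[12][1]=11·3628800+0=39916800  T[12][2]=11·10628640+3628800=120543840
Read c(12,1) = 39916800, c(12,2) = 120543840.

39916800, 120543840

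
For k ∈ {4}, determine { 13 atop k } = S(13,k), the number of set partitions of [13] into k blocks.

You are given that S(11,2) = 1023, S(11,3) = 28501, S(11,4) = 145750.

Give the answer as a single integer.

row 12: T[12][3]=3·28501+1023=86526  T[12][4]=4·145750+28501=611501
row 13: T[13][4]=4·611501+86526=2532530
Read S(13,4) = 2532530.

2532530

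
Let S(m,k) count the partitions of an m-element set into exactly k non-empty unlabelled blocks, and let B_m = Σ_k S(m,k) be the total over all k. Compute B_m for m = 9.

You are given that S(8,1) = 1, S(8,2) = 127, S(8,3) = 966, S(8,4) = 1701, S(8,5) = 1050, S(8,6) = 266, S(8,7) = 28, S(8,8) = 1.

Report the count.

r9: T_9,1=1×1+0=1; T_9,2=2×127+1=255; T_9,3=3×966+127=3025; T_9,4=4×1701+966=7770; T_9,5=5×1050+1701=6951; T_9,6=6×266+1050=2646; T_9,7=7×28+266=462; T_9,8=8×1+28=36; T_9,9=9×0+1=1
B_9 = ΣS(9,k) = 1+255+3025+7770+6951+2646+462+36+1 = 21147

21147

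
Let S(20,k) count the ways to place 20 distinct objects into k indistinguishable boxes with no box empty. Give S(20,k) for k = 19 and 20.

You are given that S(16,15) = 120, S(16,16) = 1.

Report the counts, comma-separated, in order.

190, 1

@17  (17,16):1·16+120→136, (17,17):0·17+1→1
@18  (18,17):1·17+136→153, (18,18):0·18+1→1
@19  (19,18):1·18+153→171, (19,19):0·19+1→1
@20  (20,19):1·19+171→190, (20,20):0·20+1→1
Read S(20,19) = 190, S(20,20) = 1.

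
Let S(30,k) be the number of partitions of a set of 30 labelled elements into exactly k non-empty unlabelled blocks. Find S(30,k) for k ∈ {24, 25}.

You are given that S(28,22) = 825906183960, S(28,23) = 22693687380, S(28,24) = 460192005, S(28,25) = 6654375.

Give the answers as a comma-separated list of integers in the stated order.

row 29: T[29][23]=23·22693687380+825906183960=1347860993700  T[29][24]=24·460192005+22693687380=33738295500  T[29][25]=25·6654375+460192005=626551380
row 30: T[30][24]=24·33738295500+1347860993700=2157580085700  T[30][25]=25·626551380+33738295500=49402080000
Read S(30,24) = 2157580085700, S(30,25) = 49402080000.

2157580085700, 49402080000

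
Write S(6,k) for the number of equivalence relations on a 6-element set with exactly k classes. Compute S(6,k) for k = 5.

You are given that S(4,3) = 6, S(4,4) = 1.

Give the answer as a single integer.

15

row 5: T[5][4]=4·1+6=10  T[5][5]=5·0+1=1
row 6: T[6][5]=5·1+10=15
Read S(6,5) = 15.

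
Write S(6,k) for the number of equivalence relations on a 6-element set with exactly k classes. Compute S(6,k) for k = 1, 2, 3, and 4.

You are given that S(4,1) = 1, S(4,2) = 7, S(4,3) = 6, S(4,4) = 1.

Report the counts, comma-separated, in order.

1, 31, 90, 65

[5] T[5,1]:1*1+0=1 · T[5,2]:2*7+1=15 · T[5,3]:3*6+7=25 · T[5,4]:4*1+6=10
[6] T[6,1]:1*1+0=1 · T[6,2]:2*15+1=31 · T[6,3]:3*25+15=90 · T[6,4]:4*10+25=65
Read S(6,1) = 1, S(6,2) = 31, S(6,3) = 90, S(6,4) = 65.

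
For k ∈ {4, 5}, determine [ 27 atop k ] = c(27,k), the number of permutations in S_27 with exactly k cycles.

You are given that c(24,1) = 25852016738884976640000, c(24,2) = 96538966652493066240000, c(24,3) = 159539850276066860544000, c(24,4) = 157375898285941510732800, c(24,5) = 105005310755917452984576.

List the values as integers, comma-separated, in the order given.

2761307967193712729035776000, 1945067308917524165279692800

[25] T[25,2]:24*96538966652493066240000+25852016738884976640000=2342787216398718566400000 · T[25,3]:24*159539850276066860544000+96538966652493066240000=3925495373278097719296000 · T[25,4]:24*157375898285941510732800+159539850276066860544000=3936561409138663118131200 · T[25,5]:24*105005310755917452984576+157375898285941510732800=2677503356427960382362624
[26] T[26,3]:25*3925495373278097719296000+2342787216398718566400000=100480171548351161548800000 · T[26,4]:25*3936561409138663118131200+3925495373278097719296000=102339530601744675672576000 · T[26,5]:25*2677503356427960382362624+3936561409138663118131200=70874145319837672677196800
[27] T[27,4]:26*102339530601744675672576000+100480171548351161548800000=2761307967193712729035776000 · T[27,5]:26*70874145319837672677196800+102339530601744675672576000=1945067308917524165279692800
Read c(27,4) = 2761307967193712729035776000, c(27,5) = 1945067308917524165279692800.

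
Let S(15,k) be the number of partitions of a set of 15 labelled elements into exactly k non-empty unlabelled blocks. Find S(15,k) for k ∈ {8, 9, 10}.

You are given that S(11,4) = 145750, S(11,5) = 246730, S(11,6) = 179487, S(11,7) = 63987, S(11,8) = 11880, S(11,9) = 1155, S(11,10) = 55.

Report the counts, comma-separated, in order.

@12  (12,5):246730·5+145750→1379400, (12,6):179487·6+246730→1323652, (12,7):63987·7+179487→627396, (12,8):11880·8+63987→159027, (12,9):1155·9+11880→22275, (12,10):55·10+1155→1705
@13  (13,6):1323652·6+1379400→9321312, (13,7):627396·7+1323652→5715424, (13,8):159027·8+627396→1899612, (13,9):22275·9+159027→359502, (13,10):1705·10+22275→39325
@14  (14,7):5715424·7+9321312→49329280, (14,8):1899612·8+5715424→20912320, (14,9):359502·9+1899612→5135130, (14,10):39325·10+359502→752752
@15  (15,8):20912320·8+49329280→216627840, (15,9):5135130·9+20912320→67128490, (15,10):752752·10+5135130→12662650
Read S(15,8) = 216627840, S(15,9) = 67128490, S(15,10) = 12662650.

216627840, 67128490, 12662650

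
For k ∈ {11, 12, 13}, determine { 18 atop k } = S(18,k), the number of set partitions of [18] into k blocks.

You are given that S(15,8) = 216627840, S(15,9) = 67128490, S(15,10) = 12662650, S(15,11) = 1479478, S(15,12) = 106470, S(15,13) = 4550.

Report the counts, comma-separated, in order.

8391004908, 1256328866, 125854638

i=16: T(16,9)=216627840+9·67128490=820784250 | T(16,10)=67128490+10·12662650=193754990 | T(16,11)=12662650+11·1479478=28936908 | T(16,12)=1479478+12·106470=2757118 | T(16,13)=106470+13·4550=165620
i=17: T(17,10)=820784250+10·193754990=2758334150 | T(17,11)=193754990+11·28936908=512060978 | T(17,12)=28936908+12·2757118=62022324 | T(17,13)=2757118+13·165620=4910178
i=18: T(18,11)=2758334150+11·512060978=8391004908 | T(18,12)=512060978+12·62022324=1256328866 | T(18,13)=62022324+13·4910178=125854638
Read S(18,11) = 8391004908, S(18,12) = 1256328866, S(18,13) = 125854638.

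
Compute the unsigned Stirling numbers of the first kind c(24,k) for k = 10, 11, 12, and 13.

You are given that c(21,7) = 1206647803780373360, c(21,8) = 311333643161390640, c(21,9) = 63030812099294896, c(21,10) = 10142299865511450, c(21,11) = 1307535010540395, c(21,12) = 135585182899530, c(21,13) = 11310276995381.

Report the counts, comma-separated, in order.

220984454979433717396, 33081711368574204996, 4070384057007569521, 413356714301314056

r22: T_22,8=21×311333643161390640+1206647803780373360=7744654310169576800; T_22,9=21×63030812099294896+311333643161390640=1634980697246583456; T_22,10=21×10142299865511450+63030812099294896=276019109275035346; T_22,11=21×1307535010540395+10142299865511450=37600535086859745; T_22,12=21×135585182899530+1307535010540395=4154823851430525; T_22,13=21×11310276995381+135585182899530=373100999802531
r23: T_23,9=22×1634980697246583456+7744654310169576800=43714229649594412832; T_23,10=22×276019109275035346+1634980697246583456=7707401101297361068; T_23,11=22×37600535086859745+276019109275035346=1103230881185949736; T_23,12=22×4154823851430525+37600535086859745=129006659818331295; T_23,13=22×373100999802531+4154823851430525=12363045847086207
r24: T_24,10=23×7707401101297361068+43714229649594412832=220984454979433717396; T_24,11=23×1103230881185949736+7707401101297361068=33081711368574204996; T_24,12=23×129006659818331295+1103230881185949736=4070384057007569521; T_24,13=23×12363045847086207+129006659818331295=413356714301314056
Read c(24,10) = 220984454979433717396, c(24,11) = 33081711368574204996, c(24,12) = 4070384057007569521, c(24,13) = 413356714301314056.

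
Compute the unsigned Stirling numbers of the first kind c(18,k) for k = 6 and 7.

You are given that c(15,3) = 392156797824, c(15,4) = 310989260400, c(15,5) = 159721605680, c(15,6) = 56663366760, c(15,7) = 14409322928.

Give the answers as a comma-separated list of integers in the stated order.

369012649234384, 110228466184200

row 16: T[16][4]=15·310989260400+392156797824=5056995703824  T[16][5]=15·159721605680+310989260400=2706813345600  T[16][6]=15·56663366760+159721605680=1009672107080  T[16][7]=15·14409322928+56663366760=272803210680
row 17: T[17][5]=16·2706813345600+5056995703824=48366009233424  T[17][6]=16·1009672107080+2706813345600=18861567058880  T[17][7]=16·272803210680+1009672107080=5374523477960
row 18: T[18][6]=17·18861567058880+48366009233424=369012649234384  T[18][7]=17·5374523477960+18861567058880=110228466184200
Read c(18,6) = 369012649234384, c(18,7) = 110228466184200.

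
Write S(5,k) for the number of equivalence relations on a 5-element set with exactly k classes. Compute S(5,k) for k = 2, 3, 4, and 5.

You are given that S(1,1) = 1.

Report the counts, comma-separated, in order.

[2] T[2,1]:1*1+0=1 · T[2,2]:2*0+1=1
[3] T[3,1]:1*1+0=1 · T[3,2]:2*1+1=3 · T[3,3]:3*0+1=1
[4] T[4,1]:1*1+0=1 · T[4,2]:2*3+1=7 · T[4,3]:3*1+3=6 · T[4,4]:4*0+1=1
[5] T[5,2]:2*7+1=15 · T[5,3]:3*6+7=25 · T[5,4]:4*1+6=10 · T[5,5]:5*0+1=1
Read S(5,2) = 15, S(5,3) = 25, S(5,4) = 10, S(5,5) = 1.

15, 25, 10, 1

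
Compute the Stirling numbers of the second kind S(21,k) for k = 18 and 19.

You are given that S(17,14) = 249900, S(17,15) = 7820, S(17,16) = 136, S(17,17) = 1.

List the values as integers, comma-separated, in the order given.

r18: T_18,15=15×7820+249900=367200; T_18,16=16×136+7820=9996; T_18,17=17×1+136=153; T_18,18=18×0+1=1
r19: T_19,16=16×9996+367200=527136; T_19,17=17×153+9996=12597; T_19,18=18×1+153=171; T_19,19=19×0+1=1
r20: T_20,17=17×12597+527136=741285; T_20,18=18×171+12597=15675; T_20,19=19×1+171=190
r21: T_21,18=18×15675+741285=1023435; T_21,19=19×190+15675=19285
Read S(21,18) = 1023435, S(21,19) = 19285.

1023435, 19285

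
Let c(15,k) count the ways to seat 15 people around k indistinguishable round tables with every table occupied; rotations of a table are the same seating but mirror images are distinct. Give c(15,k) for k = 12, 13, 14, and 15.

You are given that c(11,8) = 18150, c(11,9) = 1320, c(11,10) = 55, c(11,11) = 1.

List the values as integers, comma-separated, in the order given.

143325, 5005, 105, 1

row 12: T[12][9]=11·1320+18150=32670  T[12][10]=11·55+1320=1925  T[12][11]=11·1+55=66  T[12][12]=11·0+1=1
row 13: T[13][10]=12·1925+32670=55770  T[13][11]=12·66+1925=2717  T[13][12]=12·1+66=78  T[13][13]=12·0+1=1
row 14: T[14][11]=13·2717+55770=91091  T[14][12]=13·78+2717=3731  T[14][13]=13·1+78=91  T[14][14]=13·0+1=1
row 15: T[15][12]=14·3731+91091=143325  T[15][13]=14·91+3731=5005  T[15][14]=14·1+91=105  T[15][15]=14·0+1=1
Read c(15,12) = 143325, c(15,13) = 5005, c(15,14) = 105, c(15,15) = 1.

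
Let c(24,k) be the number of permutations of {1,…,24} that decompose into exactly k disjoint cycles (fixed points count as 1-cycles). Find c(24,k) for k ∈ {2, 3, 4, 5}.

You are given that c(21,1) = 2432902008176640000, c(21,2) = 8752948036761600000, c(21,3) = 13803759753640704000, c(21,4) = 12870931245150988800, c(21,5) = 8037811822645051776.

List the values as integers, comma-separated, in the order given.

96538966652493066240000, 159539850276066860544000, 157375898285941510732800, 105005310755917452984576

@22  (22,1):2432902008176640000·21+0→51090942171709440000, (22,2):8752948036761600000·21+2432902008176640000→186244810780170240000, (22,3):13803759753640704000·21+8752948036761600000→298631902863216384000, (22,4):12870931245150988800·21+13803759753640704000→284093315901811468800, (22,5):8037811822645051776·21+12870931245150988800→181664979520697076096
@23  (23,1):51090942171709440000·22+0→1124000727777607680000, (23,2):186244810780170240000·22+51090942171709440000→4148476779335454720000, (23,3):298631902863216384000·22+186244810780170240000→6756146673770930688000, (23,4):284093315901811468800·22+298631902863216384000→6548684852703068697600, (23,5):181664979520697076096·22+284093315901811468800→4280722865357147142912
@24  (24,2):4148476779335454720000·23+1124000727777607680000→96538966652493066240000, (24,3):6756146673770930688000·23+4148476779335454720000→159539850276066860544000, (24,4):6548684852703068697600·23+6756146673770930688000→157375898285941510732800, (24,5):4280722865357147142912·23+6548684852703068697600→105005310755917452984576
Read c(24,2) = 96538966652493066240000, c(24,3) = 159539850276066860544000, c(24,4) = 157375898285941510732800, c(24,5) = 105005310755917452984576.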